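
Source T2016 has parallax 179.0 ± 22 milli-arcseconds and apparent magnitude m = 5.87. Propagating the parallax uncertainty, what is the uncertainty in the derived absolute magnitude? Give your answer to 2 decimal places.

σ_M = 0.27 mag

M = m − 5 log₁₀ d + 5 = m + 5 log₁₀ p + 5, so ∂M/∂p = 5/(p ln 10).
σ_M = (5/ln 10) · (σ_p/p) = 2.1715 × 22/179.0 = 2.1715 × 0.12291 = 0.2669.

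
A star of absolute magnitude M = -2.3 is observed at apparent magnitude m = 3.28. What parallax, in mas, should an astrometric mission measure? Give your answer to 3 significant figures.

7.66 mas

m − M = 3.28 − (-2.3) = 5.58.
d = 10^((m−M)/5 + 1) = 10^2.116 = 130.62 pc.
p = 1/d = 1/130.62 = 0.0076558 arcsec = 7.6558 mas.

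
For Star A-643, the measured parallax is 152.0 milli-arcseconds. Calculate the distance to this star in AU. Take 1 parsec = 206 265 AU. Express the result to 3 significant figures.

p = 152.0 milli-arcseconds = 0.1520 arcsec.
d = 1/p = 1/0.1520 = 6.5789 pc.
In AU: 6.5789 × 206265 = 1.3570 × 10^6 AU.

1.36 × 10^6 AU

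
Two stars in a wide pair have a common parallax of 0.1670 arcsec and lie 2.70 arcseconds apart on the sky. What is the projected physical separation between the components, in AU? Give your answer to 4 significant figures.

d = 1/p = 1/0.1670″ = 5.988 pc.
At distance d (pc), an angle of θ arcsec spans θ·d AU: s = 2.70 × 5.988 = 16.168 AU.

16.17 AU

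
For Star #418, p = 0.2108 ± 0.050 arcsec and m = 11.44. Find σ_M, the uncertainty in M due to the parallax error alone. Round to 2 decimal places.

σ_M = 0.52 mag

M = m − 5 log₁₀ d + 5 = m + 5 log₁₀ p + 5, so ∂M/∂p = 5/(p ln 10).
σ_M = (5/ln 10) · (σ_p/p) = 2.1715 × 0.050/0.2108 = 2.1715 × 0.23719 = 0.51506.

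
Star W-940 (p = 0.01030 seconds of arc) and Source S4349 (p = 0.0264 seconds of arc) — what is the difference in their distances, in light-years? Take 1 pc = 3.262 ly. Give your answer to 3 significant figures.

193 ly

d_A = 1/0.01030″ = 97.087 pc; d_B = 1/0.02640″ = 37.879 pc.
|d_B − d_A| = |37.879 − 97.087| = 59.208 pc = 59.208 × 3.262 ly = 193.14 ly.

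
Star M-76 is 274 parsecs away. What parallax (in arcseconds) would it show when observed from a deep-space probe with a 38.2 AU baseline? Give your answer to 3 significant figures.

p (arcsec) = B (AU) / d (pc).
p = 38.2 / 274 = 0.13942 arcsec.

0.139 arcsec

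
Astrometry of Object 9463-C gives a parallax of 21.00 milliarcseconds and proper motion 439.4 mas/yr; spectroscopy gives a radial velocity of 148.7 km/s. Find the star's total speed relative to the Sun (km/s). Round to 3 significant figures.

179 km/s

d = 1/p = 1/0.02100″ = 47.619 pc.
μ = 439.4 mas/yr = 0.4394 ″/yr.
v_t = 4.740 μ d = 4.740 × 0.4394 × 47.619 = 99.179 km/s.
v = √(v_r² + v_t²) = √(148.7² + 99.179²) = √31948.2 = 178.74 km/s.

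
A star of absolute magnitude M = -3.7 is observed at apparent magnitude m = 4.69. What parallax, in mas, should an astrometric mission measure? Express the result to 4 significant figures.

m − M = 4.69 − (-3.7) = 8.39.
d = 10^((m−M)/5 + 1) = 10^2.678 = 476.43 pc.
p = 1/d = 1/476.43 = 0.0020989 arcsec = 2.0989 mas.

2.099 mas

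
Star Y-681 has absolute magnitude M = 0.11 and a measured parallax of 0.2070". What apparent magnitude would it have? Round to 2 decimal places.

d = 1/p = 1/0.2070″ = 4.8309 pc.
m − M = 5 log₁₀ d − 5 = 5 log₁₀(4.8309) − 5 = 3.4201 − 5 = -1.5799.
m = M + (m − M) = 0.11 + (-1.5799) = -1.47.

m = -1.47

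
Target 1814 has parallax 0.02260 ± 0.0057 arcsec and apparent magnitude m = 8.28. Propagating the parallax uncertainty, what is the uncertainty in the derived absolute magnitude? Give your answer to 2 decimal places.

M = m − 5 log₁₀ d + 5 = m + 5 log₁₀ p + 5, so ∂M/∂p = 5/(p ln 10).
σ_M = (5/ln 10) · (σ_p/p) = 2.1715 × 0.0057/0.02260 = 2.1715 × 0.25221 = 0.54767.

σ_M = 0.55 mag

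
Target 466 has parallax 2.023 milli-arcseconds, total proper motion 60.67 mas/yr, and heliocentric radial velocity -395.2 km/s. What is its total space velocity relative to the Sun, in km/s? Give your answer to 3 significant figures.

420 km/s

d = 1/p = 1/0.002023″ = 494.32 pc.
μ = 60.67 mas/yr = 0.06067 ″/yr.
v_t = 4.740 μ d = 4.740 × 0.06067 × 494.32 = 142.15 km/s.
v = √(v_r² + v_t²) = √((-395.2)² + 142.15²) = √176390 = 419.99 km/s.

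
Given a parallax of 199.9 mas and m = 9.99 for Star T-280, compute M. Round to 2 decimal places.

M = 11.49

d = 1/p = 1/0.1999″ = 5.0025 pc.
m − M = 5 log₁₀(5.0025) − 5 = 3.4959 − 5 = -1.5041.
M = m − (m − M) = 9.99 − (-1.5041) = 11.49.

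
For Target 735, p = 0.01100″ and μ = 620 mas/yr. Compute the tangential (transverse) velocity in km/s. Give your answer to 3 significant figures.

267 km/s

d = 1/p = 1/0.01100″ = 90.909 pc.
μ = 620 mas/yr = 0.620 ″/yr.
v_t = 4.74 × μ × d = 4.74 × 0.620 × 90.909 = 267.16 km/s.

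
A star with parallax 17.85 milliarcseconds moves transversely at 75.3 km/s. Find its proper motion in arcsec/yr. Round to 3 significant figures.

0.284 arcsec/yr

d = 1/p = 1/0.01785″ = 56.022 pc.
μ = v_t / (4.74 d) = 75.3 / (4.74 × 56.022) = 75.3 / 265.54 = 0.28357 ″/yr.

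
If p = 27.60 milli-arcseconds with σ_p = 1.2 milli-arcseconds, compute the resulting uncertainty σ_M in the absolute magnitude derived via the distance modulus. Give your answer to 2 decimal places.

σ_M = 0.09 mag

M = m − 5 log₁₀ d + 5 = m + 5 log₁₀ p + 5, so ∂M/∂p = 5/(p ln 10).
σ_M = (5/ln 10) · (σ_p/p) = 2.1715 × 1.2/27.60 = 2.1715 × 0.043478 = 0.094412.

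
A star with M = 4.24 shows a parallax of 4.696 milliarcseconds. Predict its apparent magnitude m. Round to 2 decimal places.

m = 10.88

d = 1/p = 1/0.004696″ = 212.95 pc.
m − M = 5 log₁₀ d − 5 = 5 log₁₀(212.95) − 5 = 11.6414 − 5 = 6.6414.
m = M + (m − M) = 4.24 + 6.6414 = 10.88.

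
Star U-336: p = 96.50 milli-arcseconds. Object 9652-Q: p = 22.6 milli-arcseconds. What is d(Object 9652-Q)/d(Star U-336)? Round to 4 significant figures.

Since d = 1/p, d_B/d_A = p_A/p_B.
= 96.50 / 22.6 = 4.2699.

4.270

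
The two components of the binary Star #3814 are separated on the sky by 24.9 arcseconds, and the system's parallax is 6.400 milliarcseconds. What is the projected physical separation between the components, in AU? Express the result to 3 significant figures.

3890 AU

d = 1/p = 1/0.006400″ = 156.25 pc.
At distance d (pc), an angle of θ arcsec spans θ·d AU: s = 24.9 × 156.25 = 3890.6 AU.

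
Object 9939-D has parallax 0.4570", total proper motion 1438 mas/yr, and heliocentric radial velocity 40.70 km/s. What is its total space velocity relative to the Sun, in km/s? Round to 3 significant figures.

43.3 km/s

d = 1/p = 1/0.4570″ = 2.1882 pc.
μ = 1438 mas/yr = 1.438 ″/yr.
v_t = 4.740 μ d = 4.740 × 1.438 × 2.1882 = 14.915 km/s.
v = √(v_r² + v_t²) = √(40.70² + 14.915²) = √1878.95 = 43.347 km/s.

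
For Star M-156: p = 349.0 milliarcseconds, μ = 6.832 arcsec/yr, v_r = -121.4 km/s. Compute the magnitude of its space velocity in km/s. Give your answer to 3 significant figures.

d = 1/p = 1/0.3490″ = 2.8653 pc.
v_t = 4.740 μ d = 4.740 × 6.832 × 2.8653 = 92.789 km/s.
v = √(v_r² + v_t²) = √((-121.4)² + 92.789²) = √23347.8 = 152.8 km/s.

153 km/s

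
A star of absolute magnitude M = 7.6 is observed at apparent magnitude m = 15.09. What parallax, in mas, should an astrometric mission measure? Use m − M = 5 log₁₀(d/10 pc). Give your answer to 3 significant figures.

m − M = 15.09 − 7.6 = 7.49.
d = 10^((m−M)/5 + 1) = 10^2.498 = 314.77 pc.
p = 1/d = 1/314.77 = 0.0031769 arcsec = 3.1769 mas.

3.18 mas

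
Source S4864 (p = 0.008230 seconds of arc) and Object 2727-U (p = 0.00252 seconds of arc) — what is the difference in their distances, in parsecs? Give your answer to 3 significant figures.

275 pc

d_A = 1/0.008230″ = 121.51 pc; d_B = 1/0.002520″ = 396.83 pc.
|d_B − d_A| = |396.83 − 121.51| = 275.32 pc.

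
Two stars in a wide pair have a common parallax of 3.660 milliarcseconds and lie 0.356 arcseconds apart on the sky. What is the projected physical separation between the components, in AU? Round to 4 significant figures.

97.27 AU

d = 1/p = 1/0.003660″ = 273.22 pc.
At distance d (pc), an angle of θ arcsec spans θ·d AU: s = 0.356 × 273.22 = 97.266 AU.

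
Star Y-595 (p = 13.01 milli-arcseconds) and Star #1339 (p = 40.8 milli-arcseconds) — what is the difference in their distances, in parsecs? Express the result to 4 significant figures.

d_A = 1/0.01301″ = 76.864 pc; d_B = 1/0.04080″ = 24.51 pc.
|d_B − d_A| = |24.51 − 76.864| = 52.354 pc.

52.35 pc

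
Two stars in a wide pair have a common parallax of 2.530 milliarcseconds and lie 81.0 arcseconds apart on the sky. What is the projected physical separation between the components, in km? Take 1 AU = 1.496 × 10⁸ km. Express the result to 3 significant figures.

d = 1/p = 1/0.002530″ = 395.26 pc.
At distance d (pc), an angle of θ arcsec spans θ·d AU: s = 81.0 × 395.26 = 32016 AU.
= 32016 × 1.496 × 10⁸ km = 4.7896 × 10^12 km.

4.79 × 10^12 km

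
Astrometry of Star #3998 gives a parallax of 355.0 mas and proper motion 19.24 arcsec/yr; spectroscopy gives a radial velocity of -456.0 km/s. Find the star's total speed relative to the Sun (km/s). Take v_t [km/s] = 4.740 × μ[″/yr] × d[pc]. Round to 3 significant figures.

523 km/s

d = 1/p = 1/0.3550″ = 2.8169 pc.
v_t = 4.740 μ d = 4.740 × 19.24 × 2.8169 = 256.89 km/s.
v = √(v_r² + v_t²) = √((-456.0)² + 256.89²) = √273928 = 523.38 km/s.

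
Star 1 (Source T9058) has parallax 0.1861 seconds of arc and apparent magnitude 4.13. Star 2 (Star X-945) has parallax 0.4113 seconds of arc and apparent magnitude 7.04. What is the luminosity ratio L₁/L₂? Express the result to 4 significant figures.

L₁/L₂ = 71.26

d₁ = 1/p₁ = 1/0.1861″ = 5.3735 pc; d₂ = 1/p₂ = 1/0.4113″ = 2.4313 pc.
M₁ = m₁ − 5 log₁₀ d₁ + 5 = 4.13 − 3.6513 + 5 = 5.4787.
M₂ = 7.04 − 1.9292 + 5 = 10.1108.
L₁/L₂ = 10^(0.4(M₂ − M₁)) = 10^(0.4 × 4.6321) = 10^1.85284 = 71.259.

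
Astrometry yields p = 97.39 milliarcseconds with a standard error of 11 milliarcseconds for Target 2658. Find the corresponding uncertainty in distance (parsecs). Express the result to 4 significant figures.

d = 1/p, so σ_d = σ_p / p².
σ_d = 0.0110 / (0.09739)² = 0.0110 / 0.0094848 = 1.1598 pc.

1.160 pc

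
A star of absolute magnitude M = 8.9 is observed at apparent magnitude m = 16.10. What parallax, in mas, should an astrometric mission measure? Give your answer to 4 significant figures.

m − M = 16.10 − 8.9 = 7.20.
d = 10^((m−M)/5 + 1) = 10^2.440 = 275.42 pc.
p = 1/d = 1/275.42 = 0.0036308 arcsec = 3.6308 mas.

3.631 mas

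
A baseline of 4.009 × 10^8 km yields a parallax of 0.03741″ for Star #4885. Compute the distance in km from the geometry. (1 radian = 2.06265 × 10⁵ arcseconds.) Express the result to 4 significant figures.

θ = 0.03741″ = 0.03741/206265 = 1.8137 × 10^-7 rad.
d = B/θ = (4.009 × 10^8) / (1.8137 × 10^-7) = 2.2104 × 10^15 km.

2.210 × 10^15 km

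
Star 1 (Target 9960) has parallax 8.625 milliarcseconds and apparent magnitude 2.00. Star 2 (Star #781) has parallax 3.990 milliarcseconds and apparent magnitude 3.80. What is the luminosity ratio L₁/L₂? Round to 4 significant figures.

d₁ = 1/p₁ = 1/0.008625″ = 115.94 pc; d₂ = 1/p₂ = 1/0.003990″ = 250.63 pc.
M₁ = m₁ − 5 log₁₀ d₁ + 5 = 2.00 − 10.3212 + 5 = -3.3212.
M₂ = 3.80 − 11.9952 + 5 = -3.1952.
L₁/L₂ = 10^(0.4(M₂ − M₁)) = 10^(0.4 × 0.1260) = 10^0.05040 = 1.1231.

L₁/L₂ = 1.123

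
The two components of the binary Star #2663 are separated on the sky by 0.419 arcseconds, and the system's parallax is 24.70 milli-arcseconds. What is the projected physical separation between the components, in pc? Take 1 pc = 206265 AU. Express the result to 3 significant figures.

d = 1/p = 1/0.02470″ = 40.486 pc.
At distance d (pc), an angle of θ arcsec spans θ·d AU: s = 0.419 × 40.486 = 16.964 AU.
= 16.964 / 206265 = 8.2244 × 10^-5 pc.

8.22 × 10^-5 pc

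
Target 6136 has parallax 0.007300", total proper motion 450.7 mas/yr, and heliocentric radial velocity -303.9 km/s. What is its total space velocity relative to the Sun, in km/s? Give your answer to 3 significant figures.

422 km/s

d = 1/p = 1/0.007300″ = 136.99 pc.
μ = 450.7 mas/yr = 0.4507 ″/yr.
v_t = 4.740 μ d = 4.740 × 0.4507 × 136.99 = 292.65 km/s.
v = √(v_r² + v_t²) = √((-303.9)² + 292.65²) = √177999 = 421.9 km/s.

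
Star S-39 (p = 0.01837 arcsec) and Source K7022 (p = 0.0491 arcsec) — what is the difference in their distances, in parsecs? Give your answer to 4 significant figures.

34.07 pc

d_A = 1/0.01837″ = 54.437 pc; d_B = 1/0.04910″ = 20.367 pc.
|d_B − d_A| = |20.367 − 54.437| = 34.07 pc.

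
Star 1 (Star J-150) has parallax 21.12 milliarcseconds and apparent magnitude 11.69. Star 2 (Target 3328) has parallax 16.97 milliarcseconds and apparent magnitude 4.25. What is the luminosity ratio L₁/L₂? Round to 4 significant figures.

d₁ = 1/p₁ = 1/0.02112″ = 47.348 pc; d₂ = 1/p₂ = 1/0.01697″ = 58.928 pc.
M₁ = m₁ − 5 log₁₀ d₁ + 5 = 11.69 − 8.3765 + 5 = 8.3135.
M₂ = 4.25 − 8.8516 + 5 = 0.3984.
L₁/L₂ = 10^(0.4(M₂ − M₁)) = 10^(0.4 × (-7.9151)) = 10^(-3.16604) = 0.00068228.

L₁/L₂ = 0.0006823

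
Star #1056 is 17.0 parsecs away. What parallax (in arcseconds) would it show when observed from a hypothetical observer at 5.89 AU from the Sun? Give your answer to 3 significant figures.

p (arcsec) = B (AU) / d (pc).
p = 5.89 / 17.0 = 0.34647 arcsec.

0.346 arcsec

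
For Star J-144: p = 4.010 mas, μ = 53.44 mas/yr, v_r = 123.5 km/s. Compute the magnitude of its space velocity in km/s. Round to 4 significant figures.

d = 1/p = 1/0.004010″ = 249.38 pc.
μ = 53.44 mas/yr = 0.05344 ″/yr.
v_t = 4.740 μ d = 4.740 × 0.05344 × 249.38 = 63.169 km/s.
v = √(v_r² + v_t²) = √(123.5² + 63.169²) = √19242.6 = 138.72 km/s.

138.7 km/s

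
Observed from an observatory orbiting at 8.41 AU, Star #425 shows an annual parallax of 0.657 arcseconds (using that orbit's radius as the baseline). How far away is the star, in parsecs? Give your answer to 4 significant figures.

12.80 pc

With baseline B (in AU) and parallax p (in arcsec), d = B/p parsecs.
d = 8.41 / 0.657 = 12.801 pc.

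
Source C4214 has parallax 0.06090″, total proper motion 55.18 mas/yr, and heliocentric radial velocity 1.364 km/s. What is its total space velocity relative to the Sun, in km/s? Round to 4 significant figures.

d = 1/p = 1/0.06090″ = 16.42 pc.
μ = 55.18 mas/yr = 0.05518 ″/yr.
v_t = 4.740 μ d = 4.740 × 0.05518 × 16.42 = 4.2947 km/s.
v = √(v_r² + v_t²) = √(1.364² + 4.2947²) = √20.3049 = 4.5061 km/s.

4.506 km/s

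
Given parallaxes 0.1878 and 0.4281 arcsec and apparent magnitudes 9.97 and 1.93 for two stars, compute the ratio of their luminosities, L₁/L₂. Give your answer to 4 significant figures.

d₁ = 1/p₁ = 1/0.1878″ = 5.3248 pc; d₂ = 1/p₂ = 1/0.4281″ = 2.3359 pc.
M₁ = m₁ − 5 log₁₀ d₁ + 5 = 9.97 − 3.6315 + 5 = 11.3385.
M₂ = 1.93 − 1.8423 + 5 = 5.0877.
L₁/L₂ = 10^(0.4(M₂ − M₁)) = 10^(0.4 × (-6.2508)) = 10^(-2.50032) = 0.0031599.

L₁/L₂ = 0.003160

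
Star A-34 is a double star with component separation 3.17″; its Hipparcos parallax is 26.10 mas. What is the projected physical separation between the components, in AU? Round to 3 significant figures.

d = 1/p = 1/0.02610″ = 38.314 pc.
At distance d (pc), an angle of θ arcsec spans θ·d AU: s = 3.17 × 38.314 = 121.46 AU.

121 AU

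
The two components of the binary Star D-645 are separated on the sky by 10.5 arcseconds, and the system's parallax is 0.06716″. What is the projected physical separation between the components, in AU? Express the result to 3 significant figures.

156 AU

d = 1/p = 1/0.06716″ = 14.89 pc.
At distance d (pc), an angle of θ arcsec spans θ·d AU: s = 10.5 × 14.89 = 156.35 AU.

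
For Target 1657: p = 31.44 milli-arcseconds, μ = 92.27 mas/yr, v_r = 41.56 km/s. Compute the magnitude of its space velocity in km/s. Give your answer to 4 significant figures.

43.83 km/s

d = 1/p = 1/0.03144″ = 31.807 pc.
μ = 92.27 mas/yr = 0.09227 ″/yr.
v_t = 4.740 μ d = 4.740 × 0.09227 × 31.807 = 13.911 km/s.
v = √(v_r² + v_t²) = √(41.56² + 13.911²) = √1920.75 = 43.826 km/s.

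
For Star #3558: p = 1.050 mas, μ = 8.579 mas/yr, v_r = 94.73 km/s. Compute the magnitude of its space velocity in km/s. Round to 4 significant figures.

102.3 km/s

d = 1/p = 1/0.001050″ = 952.38 pc.
μ = 8.579 mas/yr = 0.008579 ″/yr.
v_t = 4.740 μ d = 4.740 × 0.008579 × 952.38 = 38.728 km/s.
v = √(v_r² + v_t²) = √(94.73² + 38.728²) = √10473.6 = 102.34 km/s.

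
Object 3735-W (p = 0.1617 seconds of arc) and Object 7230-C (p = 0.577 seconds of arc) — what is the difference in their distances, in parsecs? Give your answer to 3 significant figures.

4.45 pc

d_A = 1/0.1617″ = 6.1843 pc; d_B = 1/0.5770″ = 1.7331 pc.
|d_B − d_A| = |1.7331 − 6.1843| = 4.4512 pc.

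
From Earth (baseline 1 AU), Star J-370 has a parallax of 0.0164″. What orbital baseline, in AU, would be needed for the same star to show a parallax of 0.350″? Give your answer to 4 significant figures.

21.34 AU

Parallax scales linearly with baseline: p ∝ B, so B = p_target / p_Earth × 1 AU.
B = 0.350 / 0.0164 = 21.341 AU.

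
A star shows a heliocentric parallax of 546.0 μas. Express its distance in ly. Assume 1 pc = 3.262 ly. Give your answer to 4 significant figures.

5974 ly

p = 546.0 μas = 0.0005460 arcsec.
d = 1/p = 1/0.0005460 = 1831.5 pc.
In light-years: 1831.5 × 3.262 = 5974.4 ly.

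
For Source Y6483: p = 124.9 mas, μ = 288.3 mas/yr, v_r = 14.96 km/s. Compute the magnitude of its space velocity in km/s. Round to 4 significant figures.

18.53 km/s

d = 1/p = 1/0.1249″ = 8.0064 pc.
μ = 288.3 mas/yr = 0.2883 ″/yr.
v_t = 4.740 μ d = 4.740 × 0.2883 × 8.0064 = 10.941 km/s.
v = √(v_r² + v_t²) = √(14.96² + 10.941²) = √343.507 = 18.534 km/s.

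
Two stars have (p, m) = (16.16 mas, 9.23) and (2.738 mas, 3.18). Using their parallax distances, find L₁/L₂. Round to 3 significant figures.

d₁ = 1/p₁ = 1/0.01616″ = 61.881 pc; d₂ = 1/p₂ = 1/0.002738″ = 365.23 pc.
M₁ = m₁ − 5 log₁₀ d₁ + 5 = 9.23 − 8.9578 + 5 = 5.2722.
M₂ = 3.18 − 12.8128 + 5 = -4.6328.
L₁/L₂ = 10^(0.4(M₂ − M₁)) = 10^(0.4 × (-9.9050)) = 10^(-3.96200) = 0.00010914.

L₁/L₂ = 0.000109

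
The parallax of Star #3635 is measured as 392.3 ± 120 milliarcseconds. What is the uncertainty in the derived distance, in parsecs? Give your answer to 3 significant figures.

0.780 pc

d = 1/p, so σ_d = σ_p / p².
σ_d = 0.120 / (0.3923)² = 0.120 / 0.1539 = 0.77973 pc.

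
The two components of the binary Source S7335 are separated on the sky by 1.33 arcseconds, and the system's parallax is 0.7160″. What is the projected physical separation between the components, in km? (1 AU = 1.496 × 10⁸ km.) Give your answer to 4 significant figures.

2.779 × 10^8 km

d = 1/p = 1/0.7160″ = 1.3966 pc.
At distance d (pc), an angle of θ arcsec spans θ·d AU: s = 1.33 × 1.3966 = 1.8575 AU.
= 1.8575 × 1.496 × 10⁸ km = 2.7788 × 10^8 km.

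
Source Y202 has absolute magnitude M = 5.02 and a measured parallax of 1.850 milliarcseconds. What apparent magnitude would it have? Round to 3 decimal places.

m = 13.684

d = 1/p = 1/0.001850″ = 540.54 pc.
m − M = 5 log₁₀ d − 5 = 5 log₁₀(540.54) − 5 = 13.6641 − 5 = 8.6641.
m = M + (m − M) = 5.02 + 8.6641 = 13.684.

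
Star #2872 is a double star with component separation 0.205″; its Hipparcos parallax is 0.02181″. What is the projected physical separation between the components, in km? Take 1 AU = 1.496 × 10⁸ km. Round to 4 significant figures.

d = 1/p = 1/0.02181″ = 45.851 pc.
At distance d (pc), an angle of θ arcsec spans θ·d AU: s = 0.205 × 45.851 = 9.3995 AU.
= 9.3995 × 1.496 × 10⁸ km = 1.4062 × 10^9 km.

1.406 × 10^9 km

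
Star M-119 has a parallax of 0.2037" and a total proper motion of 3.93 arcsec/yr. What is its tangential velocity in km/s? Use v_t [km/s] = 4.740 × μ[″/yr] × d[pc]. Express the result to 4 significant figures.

91.45 km/s

d = 1/p = 1/0.2037″ = 4.9092 pc.
v_t = 4.74 × μ × d = 4.74 × 3.93 × 4.9092 = 91.45 km/s.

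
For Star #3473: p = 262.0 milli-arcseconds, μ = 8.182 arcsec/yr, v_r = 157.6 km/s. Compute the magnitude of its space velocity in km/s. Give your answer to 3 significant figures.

d = 1/p = 1/0.2620″ = 3.8168 pc.
v_t = 4.740 μ d = 4.740 × 8.182 × 3.8168 = 148.03 km/s.
v = √(v_r² + v_t²) = √(157.6² + 148.03²) = √46750.6 = 216.22 km/s.

216 km/s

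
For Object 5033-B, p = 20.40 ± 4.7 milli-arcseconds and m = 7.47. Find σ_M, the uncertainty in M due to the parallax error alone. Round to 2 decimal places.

σ_M = 0.50 mag

M = m − 5 log₁₀ d + 5 = m + 5 log₁₀ p + 5, so ∂M/∂p = 5/(p ln 10).
σ_M = (5/ln 10) · (σ_p/p) = 2.1715 × 4.7/20.40 = 2.1715 × 0.23039 = 0.50029.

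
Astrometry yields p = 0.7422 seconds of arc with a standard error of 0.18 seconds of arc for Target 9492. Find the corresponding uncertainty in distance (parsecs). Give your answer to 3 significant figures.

d = 1/p, so σ_d = σ_p / p².
σ_d = 0.180 / (0.7422)² = 0.180 / 0.55086 = 0.32676 pc.

0.327 pc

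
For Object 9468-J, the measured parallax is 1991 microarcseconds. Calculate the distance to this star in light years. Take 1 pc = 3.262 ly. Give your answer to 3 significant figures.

p = 1991 microarcseconds = 0.001991 arcsec.
d = 1/p = 1/0.001991 = 502.26 pc.
In light-years: 502.26 × 3.262 = 1638.4 ly.

1640 light years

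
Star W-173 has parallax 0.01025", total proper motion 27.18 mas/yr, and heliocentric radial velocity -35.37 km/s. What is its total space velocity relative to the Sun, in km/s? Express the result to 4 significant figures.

37.54 km/s

d = 1/p = 1/0.01025″ = 97.561 pc.
μ = 27.18 mas/yr = 0.02718 ″/yr.
v_t = 4.740 μ d = 4.740 × 0.02718 × 97.561 = 12.569 km/s.
v = √(v_r² + v_t²) = √((-35.37)² + 12.569²) = √1409.02 = 37.537 km/s.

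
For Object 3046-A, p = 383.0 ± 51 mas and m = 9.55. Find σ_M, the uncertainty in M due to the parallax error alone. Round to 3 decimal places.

σ_M = 0.289 mag

M = m − 5 log₁₀ d + 5 = m + 5 log₁₀ p + 5, so ∂M/∂p = 5/(p ln 10).
σ_M = (5/ln 10) · (σ_p/p) = 2.1715 × 51/383.0 = 2.1715 × 0.13316 = 0.28916.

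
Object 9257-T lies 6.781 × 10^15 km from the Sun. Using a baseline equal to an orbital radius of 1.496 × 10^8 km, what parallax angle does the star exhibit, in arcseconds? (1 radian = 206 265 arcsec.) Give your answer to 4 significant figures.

θ ≈ B/d = (1.496 × 10^8) / (6.781 × 10^15) = 2.2062 × 10^-8 rad.
In arcseconds: 2.2062 × 10^-8 × 206265 = 0.0045506″.

0.004551 arcsec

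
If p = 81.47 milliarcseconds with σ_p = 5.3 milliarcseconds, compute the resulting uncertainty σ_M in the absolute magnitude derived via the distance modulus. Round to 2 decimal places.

σ_M = 0.14 mag

M = m − 5 log₁₀ d + 5 = m + 5 log₁₀ p + 5, so ∂M/∂p = 5/(p ln 10).
σ_M = (5/ln 10) · (σ_p/p) = 2.1715 × 5.3/81.47 = 2.1715 × 0.065055 = 0.14127.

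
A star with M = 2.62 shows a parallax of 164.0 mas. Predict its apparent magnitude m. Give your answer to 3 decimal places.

d = 1/p = 1/0.1640″ = 6.0976 pc.
m − M = 5 log₁₀ d − 5 = 5 log₁₀(6.0976) − 5 = 3.9258 − 5 = -1.0742.
m = M + (m − M) = 2.62 + (-1.0742) = 1.546.

m = 1.546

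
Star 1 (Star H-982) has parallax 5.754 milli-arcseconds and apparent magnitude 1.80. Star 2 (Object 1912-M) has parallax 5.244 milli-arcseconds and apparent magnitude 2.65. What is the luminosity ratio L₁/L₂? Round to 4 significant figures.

d₁ = 1/p₁ = 1/0.005754″ = 173.79 pc; d₂ = 1/p₂ = 1/0.005244″ = 190.69 pc.
M₁ = m₁ − 5 log₁₀ d₁ + 5 = 1.80 − 11.2001 + 5 = -4.4001.
M₂ = 2.65 − 11.4016 + 5 = -3.7516.
L₁/L₂ = 10^(0.4(M₂ − M₁)) = 10^(0.4 × 0.6485) = 10^0.25940 = 1.8172.

L₁/L₂ = 1.817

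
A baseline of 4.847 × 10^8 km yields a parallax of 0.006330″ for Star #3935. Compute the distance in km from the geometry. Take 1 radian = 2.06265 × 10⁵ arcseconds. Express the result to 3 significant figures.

θ = 0.006330″ = 0.006330/206265 = 3.0689 × 10^-8 rad.
d = B/θ = (4.847 × 10^8) / (3.0689 × 10^-8) = 1.5794 × 10^16 km.

1.58 × 10^16 km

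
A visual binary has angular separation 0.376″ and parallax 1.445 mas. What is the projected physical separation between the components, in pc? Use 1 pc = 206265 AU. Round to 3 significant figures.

d = 1/p = 1/0.001445″ = 692.04 pc.
At distance d (pc), an angle of θ arcsec spans θ·d AU: s = 0.376 × 692.04 = 260.21 AU.
= 260.21 / 206265 = 0.0012615 pc.

0.00126 pc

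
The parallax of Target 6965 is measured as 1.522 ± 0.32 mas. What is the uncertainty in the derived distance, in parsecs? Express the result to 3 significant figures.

138 pc

d = 1/p, so σ_d = σ_p / p².
σ_d = 0.000320 / (0.001522)² = 0.000320 / 0.0000023165 = 138.14 pc.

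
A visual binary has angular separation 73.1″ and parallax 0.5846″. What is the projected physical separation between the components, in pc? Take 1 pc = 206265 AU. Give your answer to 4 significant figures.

d = 1/p = 1/0.5846″ = 1.7106 pc.
At distance d (pc), an angle of θ arcsec spans θ·d AU: s = 73.1 × 1.7106 = 125.04 AU.
= 125.04 / 206265 = 0.00060621 pc.

0.0006062 pc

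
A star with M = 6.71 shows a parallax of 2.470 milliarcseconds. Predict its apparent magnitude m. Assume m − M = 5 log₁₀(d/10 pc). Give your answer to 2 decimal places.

d = 1/p = 1/0.002470″ = 404.86 pc.
m − M = 5 log₁₀ d − 5 = 5 log₁₀(404.86) − 5 = 13.0365 − 5 = 8.0365.
m = M + (m − M) = 6.71 + 8.0365 = 14.75.

m = 14.75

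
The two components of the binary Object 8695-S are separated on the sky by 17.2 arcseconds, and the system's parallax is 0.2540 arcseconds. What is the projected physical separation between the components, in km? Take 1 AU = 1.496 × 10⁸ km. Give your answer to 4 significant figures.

d = 1/p = 1/0.2540″ = 3.937 pc.
At distance d (pc), an angle of θ arcsec spans θ·d AU: s = 17.2 × 3.937 = 67.716 AU.
= 67.716 × 1.496 × 10⁸ km = 1.0130 × 10^10 km.

1.013 × 10^10 km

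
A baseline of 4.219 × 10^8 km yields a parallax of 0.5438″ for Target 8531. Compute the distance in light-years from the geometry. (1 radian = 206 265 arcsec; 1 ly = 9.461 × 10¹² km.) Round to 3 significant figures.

θ = 0.5438″ = 0.5438/206265 = 2.6364 × 10^-6 rad.
d = B/θ = (4.219 × 10^8) / (2.6364 × 10^-6) = 1.6003 × 10^14 km = (1.6003 × 10^14) / (9.461 × 10^12) ly = 16.915 ly.

16.9 ly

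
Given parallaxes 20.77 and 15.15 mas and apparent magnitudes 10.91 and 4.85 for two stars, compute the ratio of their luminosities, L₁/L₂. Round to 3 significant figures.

d₁ = 1/p₁ = 1/0.02077″ = 48.146 pc; d₂ = 1/p₂ = 1/0.01515″ = 66.007 pc.
M₁ = m₁ − 5 log₁₀ d₁ + 5 = 10.91 − 8.4128 + 5 = 7.4972.
M₂ = 4.85 − 9.0979 + 5 = 0.7521.
L₁/L₂ = 10^(0.4(M₂ − M₁)) = 10^(0.4 × (-6.7451)) = 10^(-2.69804) = 0.0020043.

L₁/L₂ = 0.00200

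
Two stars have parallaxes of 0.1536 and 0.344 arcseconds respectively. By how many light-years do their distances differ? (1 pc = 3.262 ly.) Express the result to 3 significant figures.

11.8 ly

d_A = 1/0.1536″ = 6.5104 pc; d_B = 1/0.3440″ = 2.907 pc.
|d_B − d_A| = |2.907 − 6.5104| = 3.6034 pc = 3.6034 × 3.262 ly = 11.754 ly.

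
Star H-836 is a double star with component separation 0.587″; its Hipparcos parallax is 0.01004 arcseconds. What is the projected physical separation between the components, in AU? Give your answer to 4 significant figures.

d = 1/p = 1/0.01004″ = 99.602 pc.
At distance d (pc), an angle of θ arcsec spans θ·d AU: s = 0.587 × 99.602 = 58.466 AU.

58.47 AU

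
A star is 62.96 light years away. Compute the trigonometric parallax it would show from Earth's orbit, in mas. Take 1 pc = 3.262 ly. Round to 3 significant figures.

d = 62.96 ly ÷ 3.262 = 19.301 pc.
p = 1/d = 1/19.301 = 0.051811 arcsec.
= 0.051811 × 1000 = 51.811 mas.

51.8 mas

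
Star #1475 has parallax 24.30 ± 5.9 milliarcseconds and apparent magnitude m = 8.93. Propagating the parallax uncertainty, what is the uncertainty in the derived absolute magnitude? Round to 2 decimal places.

M = m − 5 log₁₀ d + 5 = m + 5 log₁₀ p + 5, so ∂M/∂p = 5/(p ln 10).
σ_M = (5/ln 10) · (σ_p/p) = 2.1715 × 5.9/24.30 = 2.1715 × 0.2428 = 0.52724.

σ_M = 0.53 mag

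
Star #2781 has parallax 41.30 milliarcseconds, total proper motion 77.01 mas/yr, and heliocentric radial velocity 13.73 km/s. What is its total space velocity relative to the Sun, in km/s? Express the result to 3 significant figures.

16.3 km/s

d = 1/p = 1/0.04130″ = 24.213 pc.
μ = 77.01 mas/yr = 0.07701 ″/yr.
v_t = 4.740 μ d = 4.740 × 0.07701 × 24.213 = 8.8384 km/s.
v = √(v_r² + v_t²) = √(13.73² + 8.8384²) = √266.63 = 16.329 km/s.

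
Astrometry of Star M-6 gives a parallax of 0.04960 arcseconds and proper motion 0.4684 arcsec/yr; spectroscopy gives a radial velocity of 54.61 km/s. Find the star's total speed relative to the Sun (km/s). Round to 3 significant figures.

d = 1/p = 1/0.04960″ = 20.161 pc.
v_t = 4.740 μ d = 4.740 × 0.4684 × 20.161 = 44.762 km/s.
v = √(v_r² + v_t²) = √(54.61² + 44.762²) = √4985.89 = 70.611 km/s.

70.6 km/s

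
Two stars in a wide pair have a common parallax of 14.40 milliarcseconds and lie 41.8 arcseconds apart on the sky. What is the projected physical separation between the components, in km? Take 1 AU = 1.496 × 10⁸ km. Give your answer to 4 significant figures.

d = 1/p = 1/0.01440″ = 69.444 pc.
At distance d (pc), an angle of θ arcsec spans θ·d AU: s = 41.8 × 69.444 = 2902.8 AU.
= 2902.8 × 1.496 × 10⁸ km = 4.3426 × 10^11 km.

4.343 × 10^11 km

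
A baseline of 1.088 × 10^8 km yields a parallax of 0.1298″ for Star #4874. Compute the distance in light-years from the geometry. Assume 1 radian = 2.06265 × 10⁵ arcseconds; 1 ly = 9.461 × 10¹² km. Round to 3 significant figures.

θ = 0.1298″ = 0.1298/206265 = 6.2929 × 10^-7 rad.
d = B/θ = (1.088 × 10^8) / (6.2929 × 10^-7) = 1.7289 × 10^14 km = (1.7289 × 10^14) / (9.461 × 10^12) ly = 18.274 ly.

18.3 ly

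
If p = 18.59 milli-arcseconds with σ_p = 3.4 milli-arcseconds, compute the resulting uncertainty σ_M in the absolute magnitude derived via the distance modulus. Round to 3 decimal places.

M = m − 5 log₁₀ d + 5 = m + 5 log₁₀ p + 5, so ∂M/∂p = 5/(p ln 10).
σ_M = (5/ln 10) · (σ_p/p) = 2.1715 × 3.4/18.59 = 2.1715 × 0.18289 = 0.39715.

σ_M = 0.397 mag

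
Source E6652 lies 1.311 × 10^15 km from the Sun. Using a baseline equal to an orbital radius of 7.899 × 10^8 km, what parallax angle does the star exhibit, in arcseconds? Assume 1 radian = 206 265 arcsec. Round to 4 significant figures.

θ ≈ B/d = (7.899 × 10^8) / (1.311 × 10^15) = 6.0252 × 10^-7 rad.
In arcseconds: 6.0252 × 10^-7 × 206265 = 0.12428″.

0.1243 arcsec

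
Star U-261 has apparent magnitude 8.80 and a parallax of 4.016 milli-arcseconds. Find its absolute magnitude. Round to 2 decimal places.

M = 1.82

d = 1/p = 1/0.004016″ = 249 pc.
m − M = 5 log₁₀(249) − 5 = 11.9810 − 5 = 6.9810.
M = m − (m − M) = 8.80 − 6.9810 = 1.82.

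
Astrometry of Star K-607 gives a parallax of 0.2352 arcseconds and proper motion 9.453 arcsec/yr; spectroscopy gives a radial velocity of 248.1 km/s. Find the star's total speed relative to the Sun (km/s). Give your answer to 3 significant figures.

d = 1/p = 1/0.2352″ = 4.2517 pc.
v_t = 4.740 μ d = 4.740 × 9.453 × 4.2517 = 190.51 km/s.
v = √(v_r² + v_t²) = √(248.1² + 190.51²) = √97847.7 = 312.81 km/s.

313 km/s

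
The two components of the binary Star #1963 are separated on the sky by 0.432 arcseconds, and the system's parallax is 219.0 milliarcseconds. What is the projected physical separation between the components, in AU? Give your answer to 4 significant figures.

d = 1/p = 1/0.2190″ = 4.5662 pc.
At distance d (pc), an angle of θ arcsec spans θ·d AU: s = 0.432 × 4.5662 = 1.9726 AU.

1.973 AU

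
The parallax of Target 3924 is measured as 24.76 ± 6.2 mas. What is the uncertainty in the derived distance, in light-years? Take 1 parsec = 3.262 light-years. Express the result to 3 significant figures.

d = 1/p, so σ_d = σ_p / p².
σ_d = 0.00620 / (0.02476)² = 0.00620 / 0.00061306 = 10.113 pc = 10.113 × 3.262 ly = 32.989 ly.

33.0 ly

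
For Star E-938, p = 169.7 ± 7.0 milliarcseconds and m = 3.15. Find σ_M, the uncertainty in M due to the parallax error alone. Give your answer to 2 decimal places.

σ_M = 0.09 mag

M = m − 5 log₁₀ d + 5 = m + 5 log₁₀ p + 5, so ∂M/∂p = 5/(p ln 10).
σ_M = (5/ln 10) · (σ_p/p) = 2.1715 × 7.0/169.7 = 2.1715 × 0.041249 = 0.089572.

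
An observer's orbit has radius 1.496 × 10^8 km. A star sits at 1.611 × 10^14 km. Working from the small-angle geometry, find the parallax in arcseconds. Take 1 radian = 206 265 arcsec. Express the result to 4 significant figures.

0.1915 arcsec

θ ≈ B/d = (1.496 × 10^8) / (1.611 × 10^14) = 9.2862 × 10^-7 rad.
In arcseconds: 9.2862 × 10^-7 × 206265 = 0.19154″.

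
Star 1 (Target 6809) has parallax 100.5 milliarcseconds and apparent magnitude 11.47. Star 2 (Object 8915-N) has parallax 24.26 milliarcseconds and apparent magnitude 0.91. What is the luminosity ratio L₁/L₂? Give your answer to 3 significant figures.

d₁ = 1/p₁ = 1/0.1005″ = 9.9502 pc; d₂ = 1/p₂ = 1/0.02426″ = 41.22 pc.
M₁ = m₁ − 5 log₁₀ d₁ + 5 = 11.47 − 4.9892 + 5 = 11.4808.
M₂ = 0.91 − 8.0755 + 5 = -2.1655.
L₁/L₂ = 10^(0.4(M₂ − M₁)) = 10^(0.4 × (-13.6463)) = 10^(-5.45852) = 0.0000034792.

L₁/L₂ = 3.48 × 10^-6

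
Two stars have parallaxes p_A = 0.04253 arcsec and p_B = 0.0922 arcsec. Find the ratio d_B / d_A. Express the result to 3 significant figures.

Since d = 1/p, d_B/d_A = p_A/p_B.
= 0.04253 / 0.0922 = 0.46128.

0.461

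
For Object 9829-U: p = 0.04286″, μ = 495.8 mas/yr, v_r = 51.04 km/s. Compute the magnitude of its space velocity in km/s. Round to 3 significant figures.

74.9 km/s

d = 1/p = 1/0.04286″ = 23.332 pc.
μ = 495.8 mas/yr = 0.4958 ″/yr.
v_t = 4.740 μ d = 4.740 × 0.4958 × 23.332 = 54.832 km/s.
v = √(v_r² + v_t²) = √(51.04² + 54.832²) = √5611.63 = 74.911 km/s.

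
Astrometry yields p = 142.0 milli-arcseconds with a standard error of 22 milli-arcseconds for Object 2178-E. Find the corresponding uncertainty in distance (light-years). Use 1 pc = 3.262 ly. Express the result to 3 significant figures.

d = 1/p, so σ_d = σ_p / p².
σ_d = 0.0220 / (0.1420)² = 0.0220 / 0.020164 = 1.0911 pc = 1.0911 × 3.262 ly = 3.5592 ly.

3.56 ly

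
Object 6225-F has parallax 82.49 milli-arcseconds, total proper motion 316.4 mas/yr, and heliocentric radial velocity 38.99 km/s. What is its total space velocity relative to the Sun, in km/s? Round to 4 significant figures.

43.02 km/s

d = 1/p = 1/0.08249″ = 12.123 pc.
μ = 316.4 mas/yr = 0.3164 ″/yr.
v_t = 4.740 μ d = 4.740 × 0.3164 × 12.123 = 18.181 km/s.
v = √(v_r² + v_t²) = √(38.99² + 18.181²) = √1850.77 = 43.021 km/s.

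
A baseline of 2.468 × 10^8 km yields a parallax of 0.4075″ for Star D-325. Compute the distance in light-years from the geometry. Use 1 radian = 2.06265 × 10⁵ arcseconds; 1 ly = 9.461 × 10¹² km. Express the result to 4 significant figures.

13.20 ly

θ = 0.4075″ = 0.4075/206265 = 1.9756 × 10^-6 rad.
d = B/θ = (2.468 × 10^8) / (1.9756 × 10^-6) = 1.2492 × 10^14 km = (1.2492 × 10^14) / (9.461 × 10^12) ly = 13.204 ly.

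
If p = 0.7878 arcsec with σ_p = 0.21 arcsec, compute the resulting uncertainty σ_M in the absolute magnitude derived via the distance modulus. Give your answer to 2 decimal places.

M = m − 5 log₁₀ d + 5 = m + 5 log₁₀ p + 5, so ∂M/∂p = 5/(p ln 10).
σ_M = (5/ln 10) · (σ_p/p) = 2.1715 × 0.21/0.7878 = 2.1715 × 0.26657 = 0.57886.

σ_M = 0.58 mag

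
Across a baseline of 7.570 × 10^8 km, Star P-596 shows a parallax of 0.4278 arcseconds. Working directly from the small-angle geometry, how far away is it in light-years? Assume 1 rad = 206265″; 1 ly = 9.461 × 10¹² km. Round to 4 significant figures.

θ = 0.4278″ = 0.4278/206265 = 2.0740 × 10^-6 rad.
d = B/θ = (7.570 × 10^8) / (2.0740 × 10^-6) = 3.6500 × 10^14 km = (3.6500 × 10^14) / (9.461 × 10^12) ly = 38.579 ly.

38.58 ly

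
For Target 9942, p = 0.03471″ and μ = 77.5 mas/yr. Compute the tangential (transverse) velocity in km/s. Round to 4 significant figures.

10.58 km/s

d = 1/p = 1/0.03471″ = 28.81 pc.
μ = 77.5 mas/yr = 0.0775 ″/yr.
v_t = 4.74 × μ × d = 4.74 × 0.0775 × 28.81 = 10.583 km/s.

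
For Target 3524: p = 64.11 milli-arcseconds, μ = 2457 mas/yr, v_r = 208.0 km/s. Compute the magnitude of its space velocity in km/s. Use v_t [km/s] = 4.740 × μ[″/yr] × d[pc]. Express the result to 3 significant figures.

276 km/s

d = 1/p = 1/0.06411″ = 15.598 pc.
μ = 2457 mas/yr = 2.457 ″/yr.
v_t = 4.740 μ d = 4.740 × 2.457 × 15.598 = 181.66 km/s.
v = √(v_r² + v_t²) = √(208.0² + 181.66²) = √76264.4 = 276.16 km/s.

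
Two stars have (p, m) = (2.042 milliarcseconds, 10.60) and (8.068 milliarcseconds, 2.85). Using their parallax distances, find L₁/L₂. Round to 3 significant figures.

L₁/L₂ = 0.0124

d₁ = 1/p₁ = 1/0.002042″ = 489.72 pc; d₂ = 1/p₂ = 1/0.008068″ = 123.95 pc.
M₁ = m₁ − 5 log₁₀ d₁ + 5 = 10.60 − 13.4497 + 5 = 2.1503.
M₂ = 2.85 − 10.4662 + 5 = -2.6162.
L₁/L₂ = 10^(0.4(M₂ − M₁)) = 10^(0.4 × (-4.7665)) = 10^(-1.90660) = 0.012399.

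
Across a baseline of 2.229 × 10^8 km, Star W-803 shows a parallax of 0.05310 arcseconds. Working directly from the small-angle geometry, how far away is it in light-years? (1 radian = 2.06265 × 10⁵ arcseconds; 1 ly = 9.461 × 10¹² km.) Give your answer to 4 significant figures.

θ = 0.05310″ = 0.05310/206265 = 2.5744 × 10^-7 rad.
d = B/θ = (2.229 × 10^8) / (2.5744 × 10^-7) = 8.6583 × 10^14 km = (8.6583 × 10^14) / (9.461 × 10^12) ly = 91.516 ly.

91.52 ly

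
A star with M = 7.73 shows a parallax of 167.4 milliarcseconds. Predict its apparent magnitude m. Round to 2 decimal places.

d = 1/p = 1/0.1674″ = 5.9737 pc.
m − M = 5 log₁₀ d − 5 = 5 log₁₀(5.9737) − 5 = 3.8812 − 5 = -1.1188.
m = M + (m − M) = 7.73 + (-1.1188) = 6.61.

m = 6.61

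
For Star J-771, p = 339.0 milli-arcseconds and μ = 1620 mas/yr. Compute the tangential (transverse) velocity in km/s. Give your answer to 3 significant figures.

22.7 km/s

d = 1/p = 1/0.3390″ = 2.9499 pc.
μ = 1620 mas/yr = 1.62 ″/yr.
v_t = 4.74 × μ × d = 4.74 × 1.62 × 2.9499 = 22.652 km/s.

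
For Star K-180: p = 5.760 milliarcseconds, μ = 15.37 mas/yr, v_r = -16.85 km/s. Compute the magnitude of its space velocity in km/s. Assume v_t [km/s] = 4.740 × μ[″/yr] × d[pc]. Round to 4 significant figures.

d = 1/p = 1/0.005760″ = 173.61 pc.
μ = 15.37 mas/yr = 0.01537 ″/yr.
v_t = 4.740 μ d = 4.740 × 0.01537 × 173.61 = 12.648 km/s.
v = √(v_r² + v_t²) = √((-16.85)² + 12.648²) = √443.894 = 21.069 km/s.

21.07 km/s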